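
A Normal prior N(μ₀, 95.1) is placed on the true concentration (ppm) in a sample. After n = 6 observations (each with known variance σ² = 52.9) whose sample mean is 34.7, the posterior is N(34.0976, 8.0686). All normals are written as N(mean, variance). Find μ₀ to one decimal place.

μ₀ = 27.6

With known observation variance, the Normal–Normal posterior has precision τ_n = τ₀ + n/σ² and mean μ_n = (τ₀μ₀ + (n/σ²)x̄)/τ_n.
Here τ₀ = 1/95.1 = 0.010515 and τ_data = 6/52.9 = 0.113422, so τ_n = 0.123937.
Rearranging for μ₀: μ₀ = (μ_n·τ_n − τ_data·x̄)/τ₀ = (34.0976·0.123937 − 0.113422·34.7) / 0.010515 = 0.290211/0.010515 ≈ 27.6.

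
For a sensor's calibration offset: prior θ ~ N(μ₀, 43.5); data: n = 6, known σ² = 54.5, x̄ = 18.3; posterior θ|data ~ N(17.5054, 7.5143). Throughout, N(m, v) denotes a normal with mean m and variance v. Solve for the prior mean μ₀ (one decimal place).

The posterior mean is a precision-weighted average: μ_n = (τ₀μ₀ + τ_data·x̄)/(τ₀+τ_data), with τ₀=1/σ₀² and τ_data=n/σ².
Here τ₀ = 1/43.5 = 0.022989 and τ_data = 6/54.5 = 0.110092, so τ_n = 0.133081.
Rearranging for μ₀: μ₀ = (μ_n·τ_n − τ_data·x̄)/τ₀ = (17.5054·0.133081 − 0.110092·18.3) / 0.022989 = 0.314953/0.022989 ≈ 13.7.

μ₀ = 13.7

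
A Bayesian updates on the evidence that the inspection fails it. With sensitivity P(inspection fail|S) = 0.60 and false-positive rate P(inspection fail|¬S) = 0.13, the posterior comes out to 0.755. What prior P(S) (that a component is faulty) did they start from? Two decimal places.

In odds form, posterior odds = prior odds × likelihood ratio, so prior odds = posterior odds ÷ LR.
Posterior odds = 0.755/(1−0.755) = 3.0816. LR = 0.60/0.13 = 4.6154.
Prior odds = 3.0816/4.6154 = 0.6677, so P(S) = 0.6677/(1+0.6677) ≈ 0.40.

P(S) = 0.40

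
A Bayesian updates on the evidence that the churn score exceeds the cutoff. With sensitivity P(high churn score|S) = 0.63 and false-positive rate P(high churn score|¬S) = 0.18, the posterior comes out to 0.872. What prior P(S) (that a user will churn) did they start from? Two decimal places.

In odds form, posterior odds = prior odds × likelihood ratio, so prior odds = posterior odds ÷ LR.
Posterior odds = 0.872/(1−0.872) = 6.8125. LR = 0.63/0.18 = 3.5000.
Prior odds = 6.8125/3.5000 = 1.9464, so P(S) = 1.9464/(1+1.9464) ≈ 0.66.

P(S) = 0.66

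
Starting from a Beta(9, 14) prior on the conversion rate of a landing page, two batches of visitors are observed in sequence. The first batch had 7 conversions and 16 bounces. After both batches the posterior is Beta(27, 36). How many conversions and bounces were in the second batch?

Sequential conjugate updates are equivalent to a single update on the pooled data, so total successes = posterior α − prior α and total failures = posterior β − prior β.
Total across both batches: 27−9=18 conversions, 36−14=22 bounces.
Subtract the first batch: 18−7=11 conversions and 22−16=6 bounces.

11 conversions and 6 bounces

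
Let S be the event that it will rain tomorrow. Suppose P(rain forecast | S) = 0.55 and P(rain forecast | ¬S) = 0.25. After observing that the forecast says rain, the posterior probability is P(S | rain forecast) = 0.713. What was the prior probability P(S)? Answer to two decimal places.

P(S) = 0.53

In odds form, posterior odds = prior odds × likelihood ratio, so prior odds = posterior odds ÷ LR.
Posterior odds = 0.713/(1−0.713) = 2.4843. LR = 0.55/0.25 = 2.2000.
Prior odds = 2.4843/2.2000 = 1.1292, so P(S) = 1.1292/(1+1.1292) ≈ 0.53.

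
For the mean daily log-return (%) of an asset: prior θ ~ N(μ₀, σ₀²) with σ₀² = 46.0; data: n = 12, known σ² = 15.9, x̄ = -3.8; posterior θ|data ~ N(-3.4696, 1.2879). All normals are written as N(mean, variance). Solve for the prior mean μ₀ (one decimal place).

The posterior mean is a precision-weighted average: μ_n = (τ₀μ₀ + τ_data·x̄)/(τ₀+τ_data), with τ₀=1/σ₀² and τ_data=n/σ².
Here τ₀ = 1/46.0 = 0.021739 and τ_data = 12/15.9 = 0.754717, so τ_n = 0.776456.
Rearranging for μ₀: μ₀ = (μ_n·τ_n − τ_data·x̄)/τ₀ = (-3.4696·0.776456 − 0.754717·-3.8) / 0.021739 = 0.173933/0.021739 ≈ 8.0.

μ₀ = 8.0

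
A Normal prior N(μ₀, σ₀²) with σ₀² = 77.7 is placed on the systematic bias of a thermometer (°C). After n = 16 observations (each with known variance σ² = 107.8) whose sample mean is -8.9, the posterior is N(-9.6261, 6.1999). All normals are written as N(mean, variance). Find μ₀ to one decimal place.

With known observation variance, the Normal–Normal posterior has precision τ_n = τ₀ + n/σ² and mean μ_n = (τ₀μ₀ + (n/σ²)x̄)/τ_n.
Here τ₀ = 1/77.7 = 0.012870 and τ_data = 16/107.8 = 0.148423, so τ_n = 0.161293.
Rearranging for μ₀: μ₀ = (μ_n·τ_n − τ_data·x̄)/τ₀ = (-9.6261·0.161293 − 0.148423·-8.9) / 0.012870 = -0.231658/0.012870 ≈ -18.0.

μ₀ = -18.0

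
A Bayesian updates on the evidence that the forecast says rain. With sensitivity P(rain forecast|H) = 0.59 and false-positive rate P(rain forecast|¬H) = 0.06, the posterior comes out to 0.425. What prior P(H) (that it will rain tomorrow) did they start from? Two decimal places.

P(H) = 0.07

Bayes' rule in odds form gives O(H|E) = O(H)·[P(E|H)/P(E|¬H)], hence O(H) = O(H|E)/LR.
Posterior odds = 0.425/(1−0.425) = 0.7391. LR = 0.59/0.06 = 9.8333.
Prior odds = 0.7391/9.8333 = 0.0752, so P(H) = 0.0752/(1+0.0752) ≈ 0.07.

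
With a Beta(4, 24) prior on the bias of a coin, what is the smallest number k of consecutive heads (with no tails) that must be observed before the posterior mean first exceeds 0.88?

k = 173

After k heads and 0 tails the posterior is Beta(4+k, 24), with mean (4+k)/(4+24+k).
Set (4+k)/(28+k) > 0.88 and solve: k > (0.88·28 − 4)/(1 − 0.88) = 172.000.
The smallest integer exceeding 172.000 is 173, and checking k=173: (177)/(201) = 0.8806 > 0.88.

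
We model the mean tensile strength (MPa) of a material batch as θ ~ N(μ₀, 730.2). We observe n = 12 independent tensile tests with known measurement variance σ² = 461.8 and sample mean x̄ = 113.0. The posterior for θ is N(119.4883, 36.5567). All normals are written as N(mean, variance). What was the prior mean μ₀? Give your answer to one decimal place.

μ₀ = 242.6

The posterior mean is a precision-weighted average: μ_n = (τ₀μ₀ + τ_data·x̄)/(τ₀+τ_data), with τ₀=1/σ₀² and τ_data=n/σ².
Here τ₀ = 1/730.2 = 0.001369 and τ_data = 12/461.8 = 0.025985, so τ_n = 0.027354.
Rearranging for μ₀: μ₀ = (μ_n·τ_n − τ_data·x̄)/τ₀ = (119.4883·0.027354 − 0.025985·113.0) / 0.001369 = 0.332178/0.001369 ≈ 242.6.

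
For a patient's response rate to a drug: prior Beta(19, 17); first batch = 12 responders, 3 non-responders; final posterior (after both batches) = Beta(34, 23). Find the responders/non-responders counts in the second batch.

Sequential conjugate updates are equivalent to a single update on the pooled data, so total successes = posterior α − prior α and total failures = posterior β − prior β.
Total across both batches: 34−19=15 responders, 23−17=6 non-responders.
Subtract the first batch: 15−12=3 responders and 6−3=3 non-responders.

3 responders and 3 non-responders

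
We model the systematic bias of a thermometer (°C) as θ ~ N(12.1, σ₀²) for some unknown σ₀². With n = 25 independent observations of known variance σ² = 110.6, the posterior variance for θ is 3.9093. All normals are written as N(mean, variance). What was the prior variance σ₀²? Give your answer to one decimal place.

For the Normal–Normal model with known σ², precisions add: τ_n = τ₀ + n/σ².
So 1/σ₀² = 1/3.9093 − 25/110.6 = 0.255800 − 0.226040 = 0.029760.
Hence σ₀² = 1/0.029760 ≈ 33.6.

σ₀² = 33.6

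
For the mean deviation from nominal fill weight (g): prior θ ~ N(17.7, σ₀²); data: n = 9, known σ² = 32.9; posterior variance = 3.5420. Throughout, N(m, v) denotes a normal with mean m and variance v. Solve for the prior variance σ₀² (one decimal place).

σ₀² = 114.0

For the Normal–Normal model with known σ², precisions add: τ_n = τ₀ + n/σ².
So 1/σ₀² = 1/3.5420 − 9/32.9 = 0.282326 − 0.273556 = 0.008770.
Hence σ₀² = 1/0.008770 ≈ 114.0.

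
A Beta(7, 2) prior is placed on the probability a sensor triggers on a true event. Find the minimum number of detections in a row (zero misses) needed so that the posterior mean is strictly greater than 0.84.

After k detections and 0 misses the posterior is Beta(7+k, 2), with mean (7+k)/(7+2+k).
Set (7+k)/(9+k) > 0.84 and solve: k > (0.84·9 − 7)/(1 − 0.84) = 3.500.
The smallest integer exceeding 3.500 is 4, and checking k=4: (11)/(13) = 0.8462 > 0.84.

k = 4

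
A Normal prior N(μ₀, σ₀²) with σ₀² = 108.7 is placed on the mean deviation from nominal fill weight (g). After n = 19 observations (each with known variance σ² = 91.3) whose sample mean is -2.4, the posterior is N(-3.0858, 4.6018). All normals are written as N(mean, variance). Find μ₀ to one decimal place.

The posterior mean is a precision-weighted average: μ_n = (τ₀μ₀ + τ_data·x̄)/(τ₀+τ_data), with τ₀=1/σ₀² and τ_data=n/σ².
Here τ₀ = 1/108.7 = 0.009200 and τ_data = 19/91.3 = 0.208105, so τ_n = 0.217305.
Rearranging for μ₀: μ₀ = (μ_n·τ_n − τ_data·x̄)/τ₀ = (-3.0858·0.217305 − 0.208105·-2.4) / 0.009200 = -0.171108/0.009200 ≈ -18.6.

μ₀ = -18.6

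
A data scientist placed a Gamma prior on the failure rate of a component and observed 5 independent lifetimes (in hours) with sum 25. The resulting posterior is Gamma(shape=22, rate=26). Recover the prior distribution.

Gamma(shape=17, rate=1)

Gamma–exponential conjugacy: posterior shape = α + n, posterior rate = β + Σtᵢ.
So α = 22 − 5 = 17 and β = 26 − 25 = 1.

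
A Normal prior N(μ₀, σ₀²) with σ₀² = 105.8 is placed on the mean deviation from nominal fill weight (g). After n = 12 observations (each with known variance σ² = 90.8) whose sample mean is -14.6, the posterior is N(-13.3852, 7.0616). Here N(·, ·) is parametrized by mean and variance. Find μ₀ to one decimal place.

With known observation variance, the Normal–Normal posterior has precision τ_n = τ₀ + n/σ² and mean μ_n = (τ₀μ₀ + (n/σ²)x̄)/τ_n.
Here τ₀ = 1/105.8 = 0.009452 and τ_data = 12/90.8 = 0.132159, so τ_n = 0.141611.
Rearranging for μ₀: μ₀ = (μ_n·τ_n − τ_data·x̄)/τ₀ = (-13.3852·0.141611 − 0.132159·-14.6) / 0.009452 = 0.034030/0.009452 ≈ 3.6.

μ₀ = 3.6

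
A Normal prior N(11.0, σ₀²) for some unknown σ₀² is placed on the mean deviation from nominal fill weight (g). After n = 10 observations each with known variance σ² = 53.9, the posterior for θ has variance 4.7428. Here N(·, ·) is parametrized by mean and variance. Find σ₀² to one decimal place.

Posterior precision equals prior precision plus data precision: 1/σ_n² = 1/σ₀² + n/σ².
So 1/σ₀² = 1/4.7428 − 10/53.9 = 0.210846 − 0.185529 = 0.025317.
Hence σ₀² = 1/0.025317 ≈ 39.5.

σ₀² = 39.5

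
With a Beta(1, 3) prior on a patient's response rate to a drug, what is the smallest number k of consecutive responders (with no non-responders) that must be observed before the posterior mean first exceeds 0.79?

After k responders and 0 non-responders the posterior is Beta(1+k, 3), with mean (1+k)/(1+3+k).
Set (1+k)/(4+k) > 0.79 and solve: k > (0.79·4 − 1)/(1 − 0.79) = 10.286.
The smallest integer exceeding 10.286 is 11, and checking k=11: (12)/(15) = 0.8000 > 0.79.

k = 11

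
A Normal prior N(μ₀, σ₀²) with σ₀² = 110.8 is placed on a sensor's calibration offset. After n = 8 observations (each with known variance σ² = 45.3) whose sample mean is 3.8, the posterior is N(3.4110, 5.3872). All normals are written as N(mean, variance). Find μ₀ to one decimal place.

μ₀ = -4.2

With known observation variance, the Normal–Normal posterior has precision τ_n = τ₀ + n/σ² and mean μ_n = (τ₀μ₀ + (n/σ²)x̄)/τ_n.
Here τ₀ = 1/110.8 = 0.009025 and τ_data = 8/45.3 = 0.176600, so τ_n = 0.185625.
Rearranging for μ₀: μ₀ = (μ_n·τ_n − τ_data·x̄)/τ₀ = (3.4110·0.185625 − 0.176600·3.8) / 0.009025 = -0.037913/0.009025 ≈ -4.2.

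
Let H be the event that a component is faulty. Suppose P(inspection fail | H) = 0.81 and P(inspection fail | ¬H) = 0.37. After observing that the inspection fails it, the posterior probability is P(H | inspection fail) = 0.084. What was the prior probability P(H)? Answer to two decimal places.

P(H) = 0.04

In odds form, posterior odds = prior odds × likelihood ratio, so prior odds = posterior odds ÷ LR.
Posterior odds = 0.084/(1−0.084) = 0.0917. LR = 0.81/0.37 = 2.1892.
Prior odds = 0.0917/2.1892 = 0.0419, so P(H) = 0.0419/(1+0.0419) ≈ 0.04.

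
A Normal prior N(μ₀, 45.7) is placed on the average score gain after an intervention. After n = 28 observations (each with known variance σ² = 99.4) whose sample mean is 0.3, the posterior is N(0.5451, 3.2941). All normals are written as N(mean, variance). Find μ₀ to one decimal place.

μ₀ = 3.7

The posterior mean is a precision-weighted average: μ_n = (τ₀μ₀ + τ_data·x̄)/(τ₀+τ_data), with τ₀=1/σ₀² and τ_data=n/σ².
Here τ₀ = 1/45.7 = 0.021882 and τ_data = 28/99.4 = 0.281690, so τ_n = 0.303572.
Rearranging for μ₀: μ₀ = (μ_n·τ_n − τ_data·x̄)/τ₀ = (0.5451·0.303572 − 0.281690·0.3) / 0.021882 = 0.080970/0.021882 ≈ 3.7.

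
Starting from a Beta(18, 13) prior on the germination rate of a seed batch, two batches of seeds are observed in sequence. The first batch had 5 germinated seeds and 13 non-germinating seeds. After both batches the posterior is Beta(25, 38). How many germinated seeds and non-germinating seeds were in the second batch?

Because Beta–binomial updating is additive in the counts, the combined data contributed (α_post−α_prior, β_post−β_prior) successes and failures.
Total across both batches: 25−18=7 germinated seeds, 38−13=25 non-germinating seeds.
Subtract the first batch: 7−5=2 germinated seeds and 25−13=12 non-germinating seeds.

2 germinated seeds and 12 non-germinating seeds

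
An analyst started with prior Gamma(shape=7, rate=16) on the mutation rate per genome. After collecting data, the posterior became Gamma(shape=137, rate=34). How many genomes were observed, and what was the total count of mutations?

n = 18 genomes with total 130 mutations

A Gamma(α, β) prior (rate parametrization) on a Poisson rate with n observations summing to S gives posterior Gamma(α+S, β+n).
Matching: Σxᵢ = 137 − 7 = 130 and n = 34 − 16 = 18.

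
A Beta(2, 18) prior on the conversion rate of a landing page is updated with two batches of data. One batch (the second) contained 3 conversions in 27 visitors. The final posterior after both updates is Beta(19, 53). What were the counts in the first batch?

Because Beta–binomial updating is additive in the counts, the combined data contributed (α_post−α_prior, β_post−β_prior) successes and failures.
Total across both batches: 19−2=17 conversions, 53−18=35 bounces.
Subtract the second batch: 17−3=14 conversions and 35−24=11 bounces.

14 conversions and 11 bounces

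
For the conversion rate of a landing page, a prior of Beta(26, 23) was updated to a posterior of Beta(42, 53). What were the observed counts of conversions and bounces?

A Beta(α, β) prior with s successes and f failures in binomial data gives a Beta(α+s, β+f) posterior.
So s = 42 − 26 = 16 and f = 53 − 23 = 30.

16 conversions and 30 bounces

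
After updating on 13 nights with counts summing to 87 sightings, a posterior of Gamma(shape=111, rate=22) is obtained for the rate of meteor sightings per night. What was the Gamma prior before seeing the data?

Gamma(shape=24, rate=9)

Gamma–Poisson conjugacy: posterior shape = α + Σxᵢ, posterior rate = β + n.
So α = 111 − 87 = 24 and β = 22 − 13 = 9.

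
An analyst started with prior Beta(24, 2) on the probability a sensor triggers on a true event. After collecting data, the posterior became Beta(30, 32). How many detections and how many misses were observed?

Under Beta–binomial conjugacy the posterior parameters are (α+s, β+f).
So s = 30 − 24 = 6 and f = 32 − 2 = 30.

6 detections and 30 misses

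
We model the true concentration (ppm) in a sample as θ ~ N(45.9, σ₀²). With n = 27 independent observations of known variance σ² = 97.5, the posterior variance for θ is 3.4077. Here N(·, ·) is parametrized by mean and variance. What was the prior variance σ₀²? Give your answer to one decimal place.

σ₀² = 60.5

Posterior precision equals prior precision plus data precision: 1/σ_n² = 1/σ₀² + n/σ².
So 1/σ₀² = 1/3.4077 − 27/97.5 = 0.293453 − 0.276923 = 0.016530.
Hence σ₀² = 1/0.016530 ≈ 60.5.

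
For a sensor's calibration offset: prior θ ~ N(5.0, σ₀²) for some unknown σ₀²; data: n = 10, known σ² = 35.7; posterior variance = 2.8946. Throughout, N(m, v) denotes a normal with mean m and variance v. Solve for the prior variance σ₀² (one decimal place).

For the Normal–Normal model with known σ², precisions add: τ_n = τ₀ + n/σ².
So 1/σ₀² = 1/2.8946 − 10/35.7 = 0.345471 − 0.280112 = 0.065359.
Hence σ₀² = 1/0.065359 ≈ 15.3.

σ₀² = 15.3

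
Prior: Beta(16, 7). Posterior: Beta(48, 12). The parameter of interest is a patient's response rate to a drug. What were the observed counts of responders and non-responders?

A Beta(α, β) prior with s successes and f failures in binomial data gives a Beta(α+s, β+f) posterior.
Match parameters: s=48−16=32, f=12−7=5.

32 responders and 5 non-responders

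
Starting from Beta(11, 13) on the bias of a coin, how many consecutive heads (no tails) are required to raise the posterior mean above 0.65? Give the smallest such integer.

After k heads and 0 tails the posterior is Beta(11+k, 13), with mean (11+k)/(11+13+k).
Set (11+k)/(24+k) > 0.65 and solve: k > (0.65·24 − 11)/(1 − 0.65) = 13.143.
The smallest integer exceeding 13.143 is 14, and checking k=14: (25)/(38) = 0.6579 > 0.65.

k = 14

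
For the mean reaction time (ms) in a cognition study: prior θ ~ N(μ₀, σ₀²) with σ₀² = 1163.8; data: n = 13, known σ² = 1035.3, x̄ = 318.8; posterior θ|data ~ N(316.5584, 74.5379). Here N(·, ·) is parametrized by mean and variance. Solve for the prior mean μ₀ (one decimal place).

μ₀ = 283.8

The posterior mean is a precision-weighted average: μ_n = (τ₀μ₀ + τ_data·x̄)/(τ₀+τ_data), with τ₀=1/σ₀² and τ_data=n/σ².
Here τ₀ = 1/1163.8 = 0.000859 and τ_data = 13/1035.3 = 0.012557, so τ_n = 0.013416.
Rearranging for μ₀: μ₀ = (μ_n·τ_n − τ_data·x̄)/τ₀ = (316.5584·0.013416 − 0.012557·318.8) / 0.000859 = 0.243776/0.000859 ≈ 283.8.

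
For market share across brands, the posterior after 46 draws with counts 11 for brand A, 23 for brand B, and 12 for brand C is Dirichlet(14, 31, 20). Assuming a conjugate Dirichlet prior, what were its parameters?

Dirichlet(3, 8, 8)

For a Dirichlet(α) prior with multinomial counts c, the posterior is Dirichlet(α + c) componentwise.
Subtract each count from the matching posterior parameter: 14−11=3, 31−23=8, 20−12=8.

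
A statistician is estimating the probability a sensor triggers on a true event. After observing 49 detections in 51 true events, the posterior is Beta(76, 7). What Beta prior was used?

Beta is conjugate to the binomial likelihood: posterior = Beta(a+s, b+f).
Subtract the data counts: 76−49=27, 7−2=5.

Beta(27, 5)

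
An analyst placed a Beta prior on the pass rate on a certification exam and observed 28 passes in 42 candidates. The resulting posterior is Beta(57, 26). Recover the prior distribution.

Beta(29, 12)

Beta is conjugate to the binomial likelihood: posterior = Beta(a+s, b+f).
So a = 57 − 28 = 29 and b = 26 − 14 = 12.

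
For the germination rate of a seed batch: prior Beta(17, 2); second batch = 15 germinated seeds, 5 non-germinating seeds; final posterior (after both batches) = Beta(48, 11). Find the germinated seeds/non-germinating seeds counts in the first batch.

Because Beta–binomial updating is additive in the counts, the combined data contributed (α_post−α_prior, β_post−β_prior) successes and failures.
Total across both batches: 48−17=31 germinated seeds, 11−2=9 non-germinating seeds.
Subtract the second batch: 31−15=16 germinated seeds and 9−5=4 non-germinating seeds.

16 germinated seeds and 4 non-germinating seeds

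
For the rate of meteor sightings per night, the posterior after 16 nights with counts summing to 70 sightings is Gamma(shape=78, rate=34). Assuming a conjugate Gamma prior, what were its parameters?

Gamma(shape=8, rate=18)

Gamma–Poisson conjugacy: posterior shape = α + Σxᵢ, posterior rate = β + n.
So α = 78 − 70 = 8 and β = 34 − 16 = 18.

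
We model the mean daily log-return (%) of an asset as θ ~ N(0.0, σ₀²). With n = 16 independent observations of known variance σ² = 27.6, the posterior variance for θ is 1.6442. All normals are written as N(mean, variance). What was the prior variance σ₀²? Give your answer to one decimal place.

For the Normal–Normal model with known σ², precisions add: τ_n = τ₀ + n/σ².
So 1/σ₀² = 1/1.6442 − 16/27.6 = 0.608199 − 0.579710 = 0.028489.
Hence σ₀² = 1/0.028489 ≈ 35.1.

σ₀² = 35.1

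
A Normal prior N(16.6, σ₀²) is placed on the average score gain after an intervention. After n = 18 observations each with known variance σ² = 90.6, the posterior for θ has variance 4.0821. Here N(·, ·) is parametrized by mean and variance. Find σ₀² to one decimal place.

For the Normal–Normal model with known σ², precisions add: τ_n = τ₀ + n/σ².
So 1/σ₀² = 1/4.0821 − 18/90.6 = 0.244972 − 0.198675 = 0.046297.
Hence σ₀² = 1/0.046297 ≈ 21.6.

σ₀² = 21.6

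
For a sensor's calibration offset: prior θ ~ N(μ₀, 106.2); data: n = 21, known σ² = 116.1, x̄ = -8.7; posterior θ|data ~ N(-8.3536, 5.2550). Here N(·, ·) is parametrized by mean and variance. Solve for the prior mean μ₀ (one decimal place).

The posterior mean is a precision-weighted average: μ_n = (τ₀μ₀ + τ_data·x̄)/(τ₀+τ_data), with τ₀=1/σ₀² and τ_data=n/σ².
Here τ₀ = 1/106.2 = 0.009416 and τ_data = 21/116.1 = 0.180879, so τ_n = 0.190295.
Rearranging for μ₀: μ₀ = (μ_n·τ_n − τ_data·x̄)/τ₀ = (-8.3536·0.190295 − 0.180879·-8.7) / 0.009416 = -0.016001/0.009416 ≈ -1.7.

μ₀ = -1.7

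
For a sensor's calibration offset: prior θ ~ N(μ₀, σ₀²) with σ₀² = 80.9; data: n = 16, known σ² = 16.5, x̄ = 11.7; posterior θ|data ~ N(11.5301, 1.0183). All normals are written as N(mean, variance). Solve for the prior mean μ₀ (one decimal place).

μ₀ = -1.8

The posterior mean is a precision-weighted average: μ_n = (τ₀μ₀ + τ_data·x̄)/(τ₀+τ_data), with τ₀=1/σ₀² and τ_data=n/σ².
Here τ₀ = 1/80.9 = 0.012361 and τ_data = 16/16.5 = 0.969697, so τ_n = 0.982058.
Rearranging for μ₀: μ₀ = (μ_n·τ_n − τ_data·x̄)/τ₀ = (11.5301·0.982058 − 0.969697·11.7) / 0.012361 = -0.022228/0.012361 ≈ -1.8.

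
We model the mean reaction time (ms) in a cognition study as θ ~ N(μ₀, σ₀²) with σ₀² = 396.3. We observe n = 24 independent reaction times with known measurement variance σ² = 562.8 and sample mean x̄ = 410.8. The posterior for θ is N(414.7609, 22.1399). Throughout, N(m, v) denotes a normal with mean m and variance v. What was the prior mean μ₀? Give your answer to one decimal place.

μ₀ = 481.7

The posterior mean is a precision-weighted average: μ_n = (τ₀μ₀ + τ_data·x̄)/(τ₀+τ_data), with τ₀=1/σ₀² and τ_data=n/σ².
Here τ₀ = 1/396.3 = 0.002523 and τ_data = 24/562.8 = 0.042644, so τ_n = 0.045167.
Rearranging for μ₀: μ₀ = (μ_n·τ_n − τ_data·x̄)/τ₀ = (414.7609·0.045167 − 0.042644·410.8) / 0.002523 = 1.215350/0.002523 ≈ 481.7.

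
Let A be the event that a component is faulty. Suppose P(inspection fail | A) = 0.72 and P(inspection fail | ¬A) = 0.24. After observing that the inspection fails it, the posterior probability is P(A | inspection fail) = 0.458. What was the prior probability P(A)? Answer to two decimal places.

P(A) = 0.22

In odds form, posterior odds = prior odds × likelihood ratio, so prior odds = posterior odds ÷ LR.
Posterior odds = 0.458/(1−0.458) = 0.8450. LR = 0.72/0.24 = 3.0000.
Prior odds = 0.8450/3.0000 = 0.2817, so P(A) = 0.2817/(1+0.2817) ≈ 0.22.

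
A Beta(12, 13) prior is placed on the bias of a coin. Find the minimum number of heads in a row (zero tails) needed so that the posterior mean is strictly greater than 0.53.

k = 3

After k heads and 0 tails the posterior is Beta(12+k, 13), with mean (12+k)/(12+13+k).
Set (12+k)/(25+k) > 0.53 and solve: k > (0.53·25 − 12)/(1 − 0.53) = 2.660.
The smallest integer exceeding 2.660 is 3, and checking k=3: (15)/(28) = 0.5357 > 0.53.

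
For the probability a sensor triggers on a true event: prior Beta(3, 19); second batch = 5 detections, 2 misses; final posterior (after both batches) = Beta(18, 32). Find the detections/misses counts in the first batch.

10 detections and 11 misses

Because Beta–binomial updating is additive in the counts, the combined data contributed (α_post−α_prior, β_post−β_prior) successes and failures.
Total across both batches: 18−3=15 detections, 32−19=13 misses.
Subtract the second batch: 15−5=10 detections and 13−2=11 misses.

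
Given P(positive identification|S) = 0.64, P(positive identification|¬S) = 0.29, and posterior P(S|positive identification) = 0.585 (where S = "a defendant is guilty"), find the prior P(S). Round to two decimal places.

P(S) = 0.39

In odds form, posterior odds = prior odds × likelihood ratio, so prior odds = posterior odds ÷ LR.
Posterior odds = 0.585/(1−0.585) = 1.4096. LR = 0.64/0.29 = 2.2069.
Prior odds = 1.4096/2.2069 = 0.6387, so P(S) = 0.6387/(1+0.6387) ≈ 0.39.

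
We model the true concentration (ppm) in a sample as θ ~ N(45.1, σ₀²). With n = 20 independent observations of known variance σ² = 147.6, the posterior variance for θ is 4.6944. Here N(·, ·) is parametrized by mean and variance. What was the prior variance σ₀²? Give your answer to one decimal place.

σ₀² = 12.9

For the Normal–Normal model with known σ², precisions add: τ_n = τ₀ + n/σ².
So 1/σ₀² = 1/4.6944 − 20/147.6 = 0.213020 − 0.135501 = 0.077519.
Hence σ₀² = 1/0.077519 ≈ 12.9.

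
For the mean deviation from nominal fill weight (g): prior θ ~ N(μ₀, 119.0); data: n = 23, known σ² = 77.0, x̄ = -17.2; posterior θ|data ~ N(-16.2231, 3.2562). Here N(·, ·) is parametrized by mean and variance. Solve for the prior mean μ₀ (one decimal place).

μ₀ = 18.5

With known observation variance, the Normal–Normal posterior has precision τ_n = τ₀ + n/σ² and mean μ_n = (τ₀μ₀ + (n/σ²)x̄)/τ_n.
Here τ₀ = 1/119.0 = 0.008403 and τ_data = 23/77.0 = 0.298701, so τ_n = 0.307104.
Rearranging for μ₀: μ₀ = (μ_n·τ_n − τ_data·x̄)/τ₀ = (-16.2231·0.307104 − 0.298701·-17.2) / 0.008403 = 0.155478/0.008403 ≈ 18.5.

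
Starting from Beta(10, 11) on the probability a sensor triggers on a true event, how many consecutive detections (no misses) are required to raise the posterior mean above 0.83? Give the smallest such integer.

After k detections and 0 misses the posterior is Beta(10+k, 11), with mean (10+k)/(10+11+k).
Set (10+k)/(21+k) > 0.83 and solve: k > (0.83·21 − 10)/(1 − 0.83) = 43.706.
The smallest integer exceeding 43.706 is 44.

k = 44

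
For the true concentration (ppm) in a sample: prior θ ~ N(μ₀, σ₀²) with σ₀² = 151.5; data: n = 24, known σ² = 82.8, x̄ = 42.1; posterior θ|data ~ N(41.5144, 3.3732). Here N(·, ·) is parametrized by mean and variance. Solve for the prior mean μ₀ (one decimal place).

The posterior mean is a precision-weighted average: μ_n = (τ₀μ₀ + τ_data·x̄)/(τ₀+τ_data), with τ₀=1/σ₀² and τ_data=n/σ².
Here τ₀ = 1/151.5 = 0.006601 and τ_data = 24/82.8 = 0.289855, so τ_n = 0.296456.
Rearranging for μ₀: μ₀ = (μ_n·τ_n − τ_data·x̄)/τ₀ = (41.5144·0.296456 − 0.289855·42.1) / 0.006601 = 0.104297/0.006601 ≈ 15.8.

μ₀ = 15.8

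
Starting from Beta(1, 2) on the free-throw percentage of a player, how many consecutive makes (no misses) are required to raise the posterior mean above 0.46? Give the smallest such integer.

After k makes and 0 misses the posterior is Beta(1+k, 2), with mean (1+k)/(1+2+k).
Set (1+k)/(3+k) > 0.46 and solve: k > (0.46·3 − 1)/(1 − 0.46) = 0.704.
The smallest integer exceeding 0.704 is 1.

k = 1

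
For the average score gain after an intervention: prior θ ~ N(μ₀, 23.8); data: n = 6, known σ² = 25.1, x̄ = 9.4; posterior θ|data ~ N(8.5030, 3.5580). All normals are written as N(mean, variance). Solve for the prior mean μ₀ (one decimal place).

With known observation variance, the Normal–Normal posterior has precision τ_n = τ₀ + n/σ² and mean μ_n = (τ₀μ₀ + (n/σ²)x̄)/τ_n.
Here τ₀ = 1/23.8 = 0.042017 and τ_data = 6/25.1 = 0.239044, so τ_n = 0.281061.
Rearranging for μ₀: μ₀ = (μ_n·τ_n − τ_data·x̄)/τ₀ = (8.5030·0.281061 − 0.239044·9.4) / 0.042017 = 0.142848/0.042017 ≈ 3.4.

μ₀ = 3.4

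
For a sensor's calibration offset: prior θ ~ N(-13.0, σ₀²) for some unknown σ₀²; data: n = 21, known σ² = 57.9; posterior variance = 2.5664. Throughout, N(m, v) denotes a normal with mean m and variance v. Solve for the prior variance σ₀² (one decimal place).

Posterior precision equals prior precision plus data precision: 1/σ_n² = 1/σ₀² + n/σ².
So 1/σ₀² = 1/2.5664 − 21/57.9 = 0.389651 − 0.362694 = 0.026957.
Hence σ₀² = 1/0.026957 ≈ 37.1.

σ₀² = 37.1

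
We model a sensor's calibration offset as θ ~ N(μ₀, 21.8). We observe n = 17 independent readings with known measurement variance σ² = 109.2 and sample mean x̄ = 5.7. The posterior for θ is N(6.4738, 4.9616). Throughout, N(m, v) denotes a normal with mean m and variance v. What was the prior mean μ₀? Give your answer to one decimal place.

The posterior mean is a precision-weighted average: μ_n = (τ₀μ₀ + τ_data·x̄)/(τ₀+τ_data), with τ₀=1/σ₀² and τ_data=n/σ².
Here τ₀ = 1/21.8 = 0.045872 and τ_data = 17/109.2 = 0.155678, so τ_n = 0.201550.
Rearranging for μ₀: μ₀ = (μ_n·τ_n − τ_data·x̄)/τ₀ = (6.4738·0.201550 − 0.155678·5.7) / 0.045872 = 0.417430/0.045872 ≈ 9.1.

μ₀ = 9.1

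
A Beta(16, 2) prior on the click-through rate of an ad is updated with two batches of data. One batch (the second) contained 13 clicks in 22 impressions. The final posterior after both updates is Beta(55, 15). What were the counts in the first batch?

Sequential conjugate updates are equivalent to a single update on the pooled data, so total successes = posterior α − prior α and total failures = posterior β − prior β.
Total across both batches: 55−16=39 clicks, 15−2=13 non-clicks.
Subtract the second batch: 39−13=26 clicks and 13−9=4 non-clicks.

26 clicks and 4 non-clicks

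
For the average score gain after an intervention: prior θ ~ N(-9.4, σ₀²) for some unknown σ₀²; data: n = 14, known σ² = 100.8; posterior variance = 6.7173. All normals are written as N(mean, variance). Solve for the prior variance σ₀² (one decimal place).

σ₀² = 100.2

Posterior precision equals prior precision plus data precision: 1/σ_n² = 1/σ₀² + n/σ².
So 1/σ₀² = 1/6.7173 − 14/100.8 = 0.148869 − 0.138889 = 0.009980.
Hence σ₀² = 1/0.009980 ≈ 100.2.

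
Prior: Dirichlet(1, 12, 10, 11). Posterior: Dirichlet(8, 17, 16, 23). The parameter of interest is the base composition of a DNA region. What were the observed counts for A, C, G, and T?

counts (7, 5, 6, 12)

For a Dirichlet(α) prior with multinomial counts c, the posterior is Dirichlet(α + c) componentwise.
Counts are posterior − prior componentwise: 8−1=7, 17−12=5, 16−10=6, 23−11=12.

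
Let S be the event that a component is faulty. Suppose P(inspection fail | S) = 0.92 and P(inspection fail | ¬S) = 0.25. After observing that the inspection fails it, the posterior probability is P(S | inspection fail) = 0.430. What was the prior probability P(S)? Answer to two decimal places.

P(S) = 0.17

In odds form, posterior odds = prior odds × likelihood ratio, so prior odds = posterior odds ÷ LR.
Posterior odds = 0.430/(1−0.430) = 0.7544. LR = 0.92/0.25 = 3.6800.
Prior odds = 0.7544/3.6800 = 0.2050, so P(S) = 0.2050/(1+0.2050) ≈ 0.17.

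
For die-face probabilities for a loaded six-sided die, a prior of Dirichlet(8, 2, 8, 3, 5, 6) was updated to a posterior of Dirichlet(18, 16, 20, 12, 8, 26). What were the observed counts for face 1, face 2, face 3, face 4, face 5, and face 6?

counts (10, 14, 12, 9, 3, 20)

For a Dirichlet(α) prior with multinomial counts c, the posterior is Dirichlet(α + c) componentwise.
Counts are posterior − prior componentwise: 18−8=10, 16−2=14, 20−8=12, 12−3=9, 8−5=3, 26−6=20.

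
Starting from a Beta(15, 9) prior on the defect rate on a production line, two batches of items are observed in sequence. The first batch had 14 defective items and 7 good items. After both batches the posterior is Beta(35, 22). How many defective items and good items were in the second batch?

6 defective items and 6 good items

Because Beta–binomial updating is additive in the counts, the combined data contributed (α_post−α_prior, β_post−β_prior) successes and failures.
Total across both batches: 35−15=20 defective items, 22−9=13 good items.
Subtract the first batch: 20−14=6 defective items and 13−7=6 good items.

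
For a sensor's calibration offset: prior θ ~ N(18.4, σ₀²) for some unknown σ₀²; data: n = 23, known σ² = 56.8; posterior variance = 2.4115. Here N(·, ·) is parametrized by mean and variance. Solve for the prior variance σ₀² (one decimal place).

σ₀² = 102.6

Posterior precision equals prior precision plus data precision: 1/σ_n² = 1/σ₀² + n/σ².
So 1/σ₀² = 1/2.4115 − 23/56.8 = 0.414680 − 0.404930 = 0.009750.
Hence σ₀² = 1/0.009750 ≈ 102.6.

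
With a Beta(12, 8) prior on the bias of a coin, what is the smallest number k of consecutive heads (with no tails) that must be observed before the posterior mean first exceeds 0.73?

k = 10

After k heads and 0 tails the posterior is Beta(12+k, 8), with mean (12+k)/(12+8+k).
Set (12+k)/(20+k) > 0.73 and solve: k > (0.73·20 − 12)/(1 − 0.73) = 9.630.
The smallest integer exceeding 9.630 is 10, and checking k=10: (22)/(30) = 0.7333 > 0.73.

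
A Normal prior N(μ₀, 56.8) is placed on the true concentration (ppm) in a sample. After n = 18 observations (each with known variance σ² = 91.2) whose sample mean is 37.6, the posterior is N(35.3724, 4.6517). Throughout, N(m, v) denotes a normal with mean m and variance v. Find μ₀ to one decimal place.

μ₀ = 10.4

With known observation variance, the Normal–Normal posterior has precision τ_n = τ₀ + n/σ² and mean μ_n = (τ₀μ₀ + (n/σ²)x̄)/τ_n.
Here τ₀ = 1/56.8 = 0.017606 and τ_data = 18/91.2 = 0.197368, so τ_n = 0.214974.
Rearranging for μ₀: μ₀ = (μ_n·τ_n − τ_data·x̄)/τ₀ = (35.3724·0.214974 − 0.197368·37.6) / 0.017606 = 0.183110/0.017606 ≈ 10.4.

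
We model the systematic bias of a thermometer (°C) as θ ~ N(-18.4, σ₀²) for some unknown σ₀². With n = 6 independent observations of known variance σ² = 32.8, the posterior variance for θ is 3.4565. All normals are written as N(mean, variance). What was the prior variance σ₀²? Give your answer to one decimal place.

σ₀² = 9.4

For the Normal–Normal model with known σ², precisions add: τ_n = τ₀ + n/σ².
So 1/σ₀² = 1/3.4565 − 6/32.8 = 0.289310 − 0.182927 = 0.106383.
Hence σ₀² = 1/0.106383 ≈ 9.4.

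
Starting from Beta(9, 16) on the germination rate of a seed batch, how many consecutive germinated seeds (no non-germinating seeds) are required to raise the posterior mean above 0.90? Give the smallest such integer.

After k germinated seeds and 0 non-germinating seeds the posterior is Beta(9+k, 16), with mean (9+k)/(9+16+k).
Set (9+k)/(25+k) > 0.90 and solve: k > (0.90·25 − 9)/(1 − 0.90) = 135.000.
The smallest integer exceeding 135.000 is 136, and checking k=136: (145)/(161) = 0.9006 > 0.90.

k = 136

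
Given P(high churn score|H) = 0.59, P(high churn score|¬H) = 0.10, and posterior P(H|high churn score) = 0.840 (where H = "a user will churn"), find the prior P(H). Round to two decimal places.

P(H) = 0.47

Bayes' rule in odds form gives O(H|E) = O(H)·[P(E|H)/P(E|¬H)], hence O(H) = O(H|E)/LR.
Posterior odds = 0.840/(1−0.840) = 5.2500. LR = 0.59/0.10 = 5.9000.
Prior odds = 5.2500/5.9000 = 0.8898, so P(H) = 0.8898/(1+0.8898) ≈ 0.47.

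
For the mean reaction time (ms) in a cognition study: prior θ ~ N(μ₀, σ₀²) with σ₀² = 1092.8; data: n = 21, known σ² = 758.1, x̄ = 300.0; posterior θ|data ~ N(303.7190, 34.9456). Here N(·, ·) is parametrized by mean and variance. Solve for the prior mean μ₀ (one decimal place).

The posterior mean is a precision-weighted average: μ_n = (τ₀μ₀ + τ_data·x̄)/(τ₀+τ_data), with τ₀=1/σ₀² and τ_data=n/σ².
Here τ₀ = 1/1092.8 = 0.000915 and τ_data = 21/758.1 = 0.027701, so τ_n = 0.028616.
Rearranging for μ₀: μ₀ = (μ_n·τ_n − τ_data·x̄)/τ₀ = (303.7190·0.028616 − 0.027701·300.0) / 0.000915 = 0.380923/0.000915 ≈ 416.3.

μ₀ = 416.3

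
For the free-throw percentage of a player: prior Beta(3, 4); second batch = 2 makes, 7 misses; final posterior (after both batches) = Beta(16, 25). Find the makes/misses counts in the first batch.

Because Beta–binomial updating is additive in the counts, the combined data contributed (α_post−α_prior, β_post−β_prior) successes and failures.
Total across both batches: 16−3=13 makes, 25−4=21 misses.
Subtract the second batch: 13−2=11 makes and 21−7=14 misses.

11 makes and 14 misses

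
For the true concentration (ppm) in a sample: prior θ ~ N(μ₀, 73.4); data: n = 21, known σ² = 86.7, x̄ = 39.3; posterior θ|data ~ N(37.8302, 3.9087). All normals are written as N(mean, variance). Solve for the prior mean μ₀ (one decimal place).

μ₀ = 11.7

With known observation variance, the Normal–Normal posterior has precision τ_n = τ₀ + n/σ² and mean μ_n = (τ₀μ₀ + (n/σ²)x̄)/τ_n.
Here τ₀ = 1/73.4 = 0.013624 and τ_data = 21/86.7 = 0.242215, so τ_n = 0.255839.
Rearranging for μ₀: μ₀ = (μ_n·τ_n − τ_data·x̄)/τ₀ = (37.8302·0.255839 − 0.242215·39.3) / 0.013624 = 0.159391/0.013624 ≈ 11.7.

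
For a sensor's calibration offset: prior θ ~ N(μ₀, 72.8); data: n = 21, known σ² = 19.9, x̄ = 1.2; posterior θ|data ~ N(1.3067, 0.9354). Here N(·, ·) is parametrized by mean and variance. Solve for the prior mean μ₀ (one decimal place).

With known observation variance, the Normal–Normal posterior has precision τ_n = τ₀ + n/σ² and mean μ_n = (τ₀μ₀ + (n/σ²)x̄)/τ_n.
Here τ₀ = 1/72.8 = 0.013736 and τ_data = 21/19.9 = 1.055276, so τ_n = 1.069012.
Rearranging for μ₀: μ₀ = (μ_n·τ_n − τ_data·x̄)/τ₀ = (1.3067·1.069012 − 1.055276·1.2) / 0.013736 = 0.130547/0.013736 ≈ 9.5.

μ₀ = 9.5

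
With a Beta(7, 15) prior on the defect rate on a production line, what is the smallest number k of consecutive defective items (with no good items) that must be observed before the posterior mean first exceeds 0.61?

k = 17

After k defective items and 0 good items the posterior is Beta(7+k, 15), with mean (7+k)/(7+15+k).
Set (7+k)/(22+k) > 0.61 and solve: k > (0.61·22 − 7)/(1 − 0.61) = 16.462.
The smallest integer exceeding 16.462 is 17.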